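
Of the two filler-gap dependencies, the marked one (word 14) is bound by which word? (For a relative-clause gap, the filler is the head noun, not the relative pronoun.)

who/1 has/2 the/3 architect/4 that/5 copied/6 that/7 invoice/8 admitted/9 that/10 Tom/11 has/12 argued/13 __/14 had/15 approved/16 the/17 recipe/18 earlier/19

The marked gap is the subject of "approved".
Its filler is the fronted wh-phrase "who", at word 1.
(The other dependency links word 4 to a gap after word 5.)

1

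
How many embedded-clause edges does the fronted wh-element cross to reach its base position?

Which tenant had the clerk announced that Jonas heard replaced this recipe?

"which tenant" is extracted from the subject of "replaced".
Boundaries crossed, outermost first: [that], [Ø] — 2 in total.

2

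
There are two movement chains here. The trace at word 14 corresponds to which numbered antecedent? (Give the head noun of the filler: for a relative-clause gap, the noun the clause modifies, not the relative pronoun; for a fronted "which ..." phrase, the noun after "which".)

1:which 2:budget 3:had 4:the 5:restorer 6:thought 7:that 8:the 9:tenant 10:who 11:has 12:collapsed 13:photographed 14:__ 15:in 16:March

2

The marked gap is the direct object of "photographed".
Its filler is the fronted wh-phrase "which budget", at word 2.
(The other dependency links word 9 to a gap after word 10.)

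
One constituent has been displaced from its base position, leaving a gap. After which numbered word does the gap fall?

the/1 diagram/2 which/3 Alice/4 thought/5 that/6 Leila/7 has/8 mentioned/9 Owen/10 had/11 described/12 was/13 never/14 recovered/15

12

The displaced element is "the diagram" (word 2).
It is linked across 2 clause boundaries (that → Ø).
It functions as the direct object of "described", so the gap sits immediately after word 12 ("described").
Base order: Alice thought that Leila has mentioned Owen had described the diagram.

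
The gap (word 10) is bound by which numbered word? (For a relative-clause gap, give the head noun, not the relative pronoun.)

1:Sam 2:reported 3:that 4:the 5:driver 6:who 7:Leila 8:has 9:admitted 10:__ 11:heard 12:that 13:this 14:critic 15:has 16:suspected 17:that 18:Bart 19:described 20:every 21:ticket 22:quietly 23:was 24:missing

The gap at 10 is the subject of "heard", inside a relative clause.
The relative pronoun is "who" (word 6); it is bound by the head noun immediately before it.
Its filler is the head noun "driver", at word 5.

5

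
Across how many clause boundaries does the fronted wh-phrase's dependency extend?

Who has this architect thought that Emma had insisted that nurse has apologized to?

2

"who" is extracted from the PP object of "apologized".
Boundaries crossed, outermost first: [that], [Ø] — 2 in total.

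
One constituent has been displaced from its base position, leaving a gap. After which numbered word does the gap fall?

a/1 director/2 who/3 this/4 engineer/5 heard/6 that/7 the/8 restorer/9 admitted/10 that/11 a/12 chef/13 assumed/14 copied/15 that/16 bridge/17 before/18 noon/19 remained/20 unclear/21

14

The displaced element is "a director" (word 2).
It is linked across 3 clause boundaries (that → that → Ø).
It functions as the subject of "copied", so the gap sits immediately after word 14 ("assumed").
Base order: This engineer heard that the restorer admitted that a chef assumed a director copied that bridge before noon.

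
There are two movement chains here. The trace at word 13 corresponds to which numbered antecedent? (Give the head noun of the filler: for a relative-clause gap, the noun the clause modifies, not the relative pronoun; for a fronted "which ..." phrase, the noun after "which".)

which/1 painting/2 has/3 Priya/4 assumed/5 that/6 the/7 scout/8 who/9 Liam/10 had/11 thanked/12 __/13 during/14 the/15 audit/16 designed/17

The marked gap is inside the relative clause, the direct object of "thanked".
Its filler is the head noun "scout" (via "who"), at word 8.
(The other dependency links word 2 to a gap after word 17.)

8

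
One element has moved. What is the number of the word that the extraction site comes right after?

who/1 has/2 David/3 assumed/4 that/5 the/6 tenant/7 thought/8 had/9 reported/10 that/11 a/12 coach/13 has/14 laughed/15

8

The displaced element is "who" (word 1).
It is linked across 2 clause boundaries (that → Ø).
It functions as the subject of "reported", so the gap sits immediately after word 8 ("thought").
Base order: David has assumed that the tenant thought who had reported that a coach has laughed.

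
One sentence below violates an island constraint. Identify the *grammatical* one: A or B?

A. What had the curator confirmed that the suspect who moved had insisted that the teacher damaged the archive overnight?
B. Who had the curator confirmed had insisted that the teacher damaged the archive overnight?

In A, the wh-phrase is extracted from inside a complex-NP island (relative clause) (introduced by "who"), which blocks movement.
In B, the extraction path crosses only that-complement boundaries, which are transparent.
So B is grammatical.

B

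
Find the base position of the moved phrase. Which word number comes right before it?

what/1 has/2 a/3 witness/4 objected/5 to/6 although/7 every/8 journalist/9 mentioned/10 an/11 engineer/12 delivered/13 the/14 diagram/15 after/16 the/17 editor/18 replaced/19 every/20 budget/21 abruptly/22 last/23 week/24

6

The displaced element is "what" (word 1).
It functions as the object of the preposition "to" of "objected", so the gap sits immediately after word 6 ("to").
Base order: A witness has objected to what although every journalist mentioned an engineer delivered the diagram after the editor replaced every budget abruptly last week.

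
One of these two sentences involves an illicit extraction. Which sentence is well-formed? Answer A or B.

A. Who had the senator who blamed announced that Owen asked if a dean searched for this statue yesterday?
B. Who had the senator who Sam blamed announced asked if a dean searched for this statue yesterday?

In A, the wh-phrase is extracted from inside a complex-NP island (relative clause) (introduced by "who"), which blocks movement.
In B, the extraction path crosses only that-complement boundaries, which are transparent.
So B is grammatical.

B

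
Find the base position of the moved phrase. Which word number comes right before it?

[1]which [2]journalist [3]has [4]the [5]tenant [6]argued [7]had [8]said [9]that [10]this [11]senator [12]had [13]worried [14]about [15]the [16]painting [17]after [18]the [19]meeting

The displaced element is "which journalist" (word 2).
It is linked across 1 clause boundary (Ø).
It functions as the subject of "said", so the gap sits immediately after word 6 ("argued").
Base order: The tenant has argued that which journalist had said that this senator had worried about the painting after the meeting.

6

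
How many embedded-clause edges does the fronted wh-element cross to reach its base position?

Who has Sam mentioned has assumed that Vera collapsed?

"who" is extracted from the subject of "assumed".
Boundaries crossed, outermost first: [Ø] — 1 in total.

1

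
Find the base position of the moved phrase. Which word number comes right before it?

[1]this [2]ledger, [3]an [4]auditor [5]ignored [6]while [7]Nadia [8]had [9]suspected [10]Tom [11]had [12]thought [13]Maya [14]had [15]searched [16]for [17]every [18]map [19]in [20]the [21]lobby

The displaced element is "this ledger" (word 2).
It functions as the direct object of "ignored", so the gap sits immediately after word 5 ("ignored").
Base order: An auditor ignored this ledger while Nadia had suspected Tom had thought Maya had searched for every map in the lobby.

5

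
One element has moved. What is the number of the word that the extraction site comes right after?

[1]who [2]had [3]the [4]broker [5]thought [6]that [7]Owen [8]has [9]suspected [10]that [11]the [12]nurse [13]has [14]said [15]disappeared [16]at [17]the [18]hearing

14

The displaced element is "who" (word 1).
It is linked across 3 clause boundaries (that → that → Ø).
It functions as the subject of "disappeared", so the gap sits immediately after word 14 ("said").
Base order: The broker had thought that Owen has suspected that the nurse has said that who disappeared at the hearing.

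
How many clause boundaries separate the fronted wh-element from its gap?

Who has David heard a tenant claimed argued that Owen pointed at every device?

"who" is extracted from the subject of "argued".
Boundaries crossed, outermost first: [Ø], [Ø] — 2 in total.

2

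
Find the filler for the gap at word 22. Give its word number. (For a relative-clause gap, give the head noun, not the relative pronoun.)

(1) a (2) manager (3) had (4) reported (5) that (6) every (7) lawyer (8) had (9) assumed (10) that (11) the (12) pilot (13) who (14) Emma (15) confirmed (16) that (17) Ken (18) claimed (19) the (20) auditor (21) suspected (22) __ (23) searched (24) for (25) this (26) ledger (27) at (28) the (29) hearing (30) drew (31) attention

12

The gap at 22 is the subject of "searched", inside a relative clause.
The relative pronoun is "who" (word 13); it is bound by the head noun immediately before it.
Its filler is the head noun "pilot", at word 12.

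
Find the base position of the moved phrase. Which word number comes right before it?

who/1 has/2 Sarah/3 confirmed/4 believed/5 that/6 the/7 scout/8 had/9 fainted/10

4

The displaced element is "who" (word 1).
It is linked across 1 clause boundary (Ø).
It functions as the subject of "believed", so the gap sits immediately after word 4 ("confirmed").
Base order: Sarah has confirmed who believed that the scout had fainted.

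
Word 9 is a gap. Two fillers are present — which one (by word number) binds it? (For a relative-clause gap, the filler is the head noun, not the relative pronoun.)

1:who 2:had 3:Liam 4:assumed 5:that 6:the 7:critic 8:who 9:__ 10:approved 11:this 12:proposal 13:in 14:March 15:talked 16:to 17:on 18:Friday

The marked gap is inside the relative clause, the subject of "approved".
Its filler is the head noun "critic" (via "who"), at word 7.
(The other dependency links word 1 to a gap after word 16.)

7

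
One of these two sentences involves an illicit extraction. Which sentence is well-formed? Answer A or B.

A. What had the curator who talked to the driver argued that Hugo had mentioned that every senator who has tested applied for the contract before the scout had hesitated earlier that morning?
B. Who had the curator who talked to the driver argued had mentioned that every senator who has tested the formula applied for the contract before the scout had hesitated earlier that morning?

B

In A, the wh-phrase is extracted from inside a complex-NP island (relative clause) (introduced by "who"), which blocks movement.
In B, the extraction path crosses only that-complement boundaries, which are transparent.
So B is grammatical.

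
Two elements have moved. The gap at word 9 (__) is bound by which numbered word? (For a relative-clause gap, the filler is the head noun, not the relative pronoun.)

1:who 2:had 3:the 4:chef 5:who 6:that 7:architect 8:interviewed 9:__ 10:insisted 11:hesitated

The marked gap is inside the relative clause, the direct object of "interviewed".
Its filler is the head noun "chef" (via "who"), at word 4.
(The other dependency links word 1 to a gap after word 10.)

4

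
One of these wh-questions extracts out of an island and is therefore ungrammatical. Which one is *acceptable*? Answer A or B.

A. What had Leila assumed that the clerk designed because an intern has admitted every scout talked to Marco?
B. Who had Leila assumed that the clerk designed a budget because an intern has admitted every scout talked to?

A

In B, the wh-phrase is extracted from inside an adjunct island (introduced by "because"), which blocks movement.
In A, the extraction path crosses only that-complement boundaries, which are transparent.
So A is grammatical.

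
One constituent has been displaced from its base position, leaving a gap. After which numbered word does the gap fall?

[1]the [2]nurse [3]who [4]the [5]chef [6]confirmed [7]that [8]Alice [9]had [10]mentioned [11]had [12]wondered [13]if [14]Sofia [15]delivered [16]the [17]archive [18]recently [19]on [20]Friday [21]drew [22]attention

10

The displaced element is "the nurse" (word 2).
It is linked across 2 clause boundaries (that → Ø).
It functions as the subject of "wondered", so the gap sits immediately after word 10 ("mentioned").
Base order: The chef confirmed that Alice had mentioned that the nurse had wondered if Sofia delivered the archive recently on Friday.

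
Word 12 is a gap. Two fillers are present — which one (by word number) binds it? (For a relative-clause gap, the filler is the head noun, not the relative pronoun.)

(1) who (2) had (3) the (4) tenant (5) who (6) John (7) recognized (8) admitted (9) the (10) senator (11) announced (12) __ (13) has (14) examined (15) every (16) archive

The marked gap is the subject of "examined".
Its filler is the fronted wh-phrase "who", at word 1.
(The other dependency links word 4 to a gap after word 7.)

1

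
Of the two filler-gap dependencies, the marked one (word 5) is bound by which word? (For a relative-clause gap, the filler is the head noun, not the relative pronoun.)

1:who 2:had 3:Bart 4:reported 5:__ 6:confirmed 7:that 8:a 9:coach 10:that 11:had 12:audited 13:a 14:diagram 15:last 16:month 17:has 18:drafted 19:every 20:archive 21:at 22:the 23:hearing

The marked gap is the subject of "confirmed".
Its filler is the fronted wh-phrase "who", at word 1.
(The other dependency links word 9 to a gap after word 10.)

1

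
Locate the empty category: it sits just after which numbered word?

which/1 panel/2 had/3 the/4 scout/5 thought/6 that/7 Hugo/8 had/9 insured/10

10

The displaced element is "which panel" (word 2).
It is linked across 1 clause boundary (that).
It functions as the direct object of "insured", so the gap sits immediately after word 10 ("insured").
Base order: The scout had thought that Hugo had insured which panel.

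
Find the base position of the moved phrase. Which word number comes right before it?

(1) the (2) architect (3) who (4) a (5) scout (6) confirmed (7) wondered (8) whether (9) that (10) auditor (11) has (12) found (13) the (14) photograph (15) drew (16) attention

6

The displaced element is "the architect" (word 2).
It is linked across 1 clause boundary (Ø).
It functions as the subject of "wondered", so the gap sits immediately after word 6 ("confirmed").
Base order: A scout confirmed that the architect wondered whether that auditor has found the photograph.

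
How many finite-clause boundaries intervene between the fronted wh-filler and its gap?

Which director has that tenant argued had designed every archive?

"which director" is extracted from the subject of "designed".
Boundaries crossed, outermost first: [Ø] — 1 in total.

1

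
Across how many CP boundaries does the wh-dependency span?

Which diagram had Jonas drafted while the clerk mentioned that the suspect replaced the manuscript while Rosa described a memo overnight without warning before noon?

0

"which diagram" originates inside the matrix clause — no clause boundary is crossed.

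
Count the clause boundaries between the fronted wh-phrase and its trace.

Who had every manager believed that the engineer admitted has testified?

2

"who" is extracted from the subject of "testified".
Boundaries crossed, outermost first: [that], [Ø] — 2 in total.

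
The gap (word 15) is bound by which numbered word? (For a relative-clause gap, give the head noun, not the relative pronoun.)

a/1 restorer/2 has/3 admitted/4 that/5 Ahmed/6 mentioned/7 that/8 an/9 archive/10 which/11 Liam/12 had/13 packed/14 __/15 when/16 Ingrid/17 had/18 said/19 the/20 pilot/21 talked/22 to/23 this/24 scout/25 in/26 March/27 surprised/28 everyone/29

10

The gap at 15 is the object of "packed", inside a relative clause.
The relative pronoun is "which" (word 11); it is bound by the head noun immediately before it.
Its filler is the head noun "archive", at word 10.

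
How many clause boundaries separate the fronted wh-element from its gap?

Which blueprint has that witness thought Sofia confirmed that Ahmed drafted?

"which blueprint" is extracted from the object of "drafted".
Boundaries crossed, outermost first: [Ø], [that] — 2 in total.

2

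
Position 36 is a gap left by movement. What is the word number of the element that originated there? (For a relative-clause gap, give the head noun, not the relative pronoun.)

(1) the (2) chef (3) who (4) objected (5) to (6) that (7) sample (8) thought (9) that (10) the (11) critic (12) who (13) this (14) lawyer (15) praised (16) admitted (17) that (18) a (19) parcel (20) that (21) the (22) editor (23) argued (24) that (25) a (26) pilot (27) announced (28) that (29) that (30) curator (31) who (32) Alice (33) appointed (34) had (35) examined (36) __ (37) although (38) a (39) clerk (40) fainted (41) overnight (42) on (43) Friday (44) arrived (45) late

19

The gap at 36 is the object of "examined", inside a relative clause.
The relative pronoun is "that" (word 20); it is bound by the head noun immediately before it.
Its filler is the head noun "parcel", at word 19.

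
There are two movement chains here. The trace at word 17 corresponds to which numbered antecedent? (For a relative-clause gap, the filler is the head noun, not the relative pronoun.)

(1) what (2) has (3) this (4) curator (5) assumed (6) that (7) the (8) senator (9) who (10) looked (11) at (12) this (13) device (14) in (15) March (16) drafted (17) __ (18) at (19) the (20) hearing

1

The marked gap is the direct object of "drafted".
Its filler is the fronted wh-phrase "what", at word 1.
(The other dependency links word 8 to a gap after word 9.)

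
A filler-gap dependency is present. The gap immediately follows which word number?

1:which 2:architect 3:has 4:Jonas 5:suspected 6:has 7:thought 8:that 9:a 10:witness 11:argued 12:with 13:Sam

The displaced element is "which architect" (word 2).
It is linked across 1 clause boundary (Ø).
It functions as the subject of "thought", so the gap sits immediately after word 5 ("suspected").
Base order: Jonas has suspected that which architect has thought that a witness argued with Sam.

5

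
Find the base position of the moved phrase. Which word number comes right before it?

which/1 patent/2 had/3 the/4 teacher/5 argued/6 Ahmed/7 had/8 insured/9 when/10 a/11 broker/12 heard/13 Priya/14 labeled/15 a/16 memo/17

The displaced element is "which patent" (word 2).
It is linked across 1 clause boundary (Ø).
It functions as the direct object of "insured", so the gap sits immediately after word 9 ("insured").
Base order: The teacher had argued Ahmed had insured which patent when a broker heard Priya labeled a memo.

9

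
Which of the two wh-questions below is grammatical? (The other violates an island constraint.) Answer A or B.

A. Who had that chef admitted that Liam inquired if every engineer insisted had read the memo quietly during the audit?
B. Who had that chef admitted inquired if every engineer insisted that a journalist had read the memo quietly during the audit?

In A, the wh-phrase is extracted from inside a wh-island (introduced by "if"), which blocks movement.
In B, the extraction path crosses only that-complement boundaries, which are transparent.
So B is grammatical.

B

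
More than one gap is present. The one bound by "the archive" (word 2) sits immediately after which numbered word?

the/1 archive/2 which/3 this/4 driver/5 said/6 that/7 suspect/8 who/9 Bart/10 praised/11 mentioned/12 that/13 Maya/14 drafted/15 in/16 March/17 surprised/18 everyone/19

The displaced element is "the archive" (word 2).
It is linked across 2 clause boundaries (Ø → that).
It functions as the direct object of "drafted", so the gap sits immediately after word 15 ("drafted").
Base order: This driver said that suspect who Bart praised mentioned that Maya drafted the archive in March.

15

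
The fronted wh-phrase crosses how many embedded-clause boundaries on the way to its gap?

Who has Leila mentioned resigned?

"who" is extracted from the subject of "resigned".
Boundaries crossed, outermost first: [Ø] — 1 in total.

1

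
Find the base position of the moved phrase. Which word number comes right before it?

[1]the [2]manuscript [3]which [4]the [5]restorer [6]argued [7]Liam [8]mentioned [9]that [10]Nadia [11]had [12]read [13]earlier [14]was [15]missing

12

The displaced element is "the manuscript" (word 2).
It is linked across 2 clause boundaries (Ø → that).
It functions as the direct object of "read", so the gap sits immediately after word 12 ("read").
Base order: The restorer argued Liam mentioned that Nadia had read the manuscript earlier.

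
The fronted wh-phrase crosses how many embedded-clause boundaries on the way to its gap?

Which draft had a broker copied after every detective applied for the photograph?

0

"which draft" originates inside the matrix clause — no clause boundary is crossed.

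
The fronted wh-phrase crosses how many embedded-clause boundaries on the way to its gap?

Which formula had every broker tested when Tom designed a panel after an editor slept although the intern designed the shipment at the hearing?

"which formula" originates inside the matrix clause — no clause boundary is crossed.

0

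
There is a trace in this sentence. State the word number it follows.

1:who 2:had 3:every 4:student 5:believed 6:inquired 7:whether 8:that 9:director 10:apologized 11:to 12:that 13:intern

5

The displaced element is "who" (word 1).
It is linked across 1 clause boundary (Ø).
It functions as the subject of "inquired", so the gap sits immediately after word 5 ("believed").
Base order: Every student had believed that who inquired whether that director apologized to that intern.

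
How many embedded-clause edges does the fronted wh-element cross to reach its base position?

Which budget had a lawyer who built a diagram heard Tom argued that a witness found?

"which budget" is extracted from the object of "found".
Boundaries crossed, outermost first: [Ø], [that] — 2 in total.

2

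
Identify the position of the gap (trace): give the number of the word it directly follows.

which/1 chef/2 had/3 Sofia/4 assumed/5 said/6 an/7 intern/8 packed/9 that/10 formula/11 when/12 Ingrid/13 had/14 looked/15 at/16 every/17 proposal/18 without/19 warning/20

5

The displaced element is "which chef" (word 2).
It is linked across 1 clause boundary (Ø).
It functions as the subject of "said", so the gap sits immediately after word 5 ("assumed").
Base order: Sofia had assumed that which chef said an intern packed that formula when Ingrid had looked at every proposal without warning.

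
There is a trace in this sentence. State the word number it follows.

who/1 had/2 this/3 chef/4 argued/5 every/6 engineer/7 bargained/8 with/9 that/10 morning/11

9

The displaced element is "who" (word 1).
It is linked across 1 clause boundary (Ø).
It functions as the object of the preposition "with" of "bargained", so the gap sits immediately after word 9 ("with").
Base order: This chef had argued every engineer bargained with who that morning.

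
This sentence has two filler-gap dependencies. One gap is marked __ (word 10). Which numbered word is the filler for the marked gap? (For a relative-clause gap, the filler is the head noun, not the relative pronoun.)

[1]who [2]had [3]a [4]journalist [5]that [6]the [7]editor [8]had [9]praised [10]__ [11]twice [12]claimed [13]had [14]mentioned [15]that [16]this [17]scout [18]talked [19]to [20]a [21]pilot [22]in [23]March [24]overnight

4

The marked gap is inside the relative clause, the direct object of "praised".
Its filler is the head noun "journalist" (via "that"), at word 4.
(The other dependency links word 1 to a gap after word 12.)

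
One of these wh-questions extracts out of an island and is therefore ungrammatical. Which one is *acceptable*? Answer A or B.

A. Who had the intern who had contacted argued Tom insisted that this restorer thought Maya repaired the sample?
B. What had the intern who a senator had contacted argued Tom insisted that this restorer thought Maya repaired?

In A, the wh-phrase is extracted from inside a complex-NP island (relative clause) (introduced by "who"), which blocks movement.
In B, the extraction path crosses only that-complement boundaries, which are transparent.
So B is grammatical.

B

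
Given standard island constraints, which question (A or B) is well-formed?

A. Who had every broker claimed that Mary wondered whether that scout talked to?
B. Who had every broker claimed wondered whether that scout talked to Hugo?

In A, the wh-phrase is extracted from inside a wh-island (introduced by "whether"), which blocks movement.
In B, the extraction path crosses only that-complement boundaries, which are transparent.
So B is grammatical.

B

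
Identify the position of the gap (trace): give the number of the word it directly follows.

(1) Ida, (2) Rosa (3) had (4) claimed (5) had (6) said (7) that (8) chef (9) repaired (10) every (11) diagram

The displaced element is "Ida" (word 1).
It is linked across 1 clause boundary (Ø).
It functions as the subject of "said", so the gap sits immediately after word 4 ("claimed").
Base order: Rosa had claimed that Ida had said that chef repaired every diagram.

4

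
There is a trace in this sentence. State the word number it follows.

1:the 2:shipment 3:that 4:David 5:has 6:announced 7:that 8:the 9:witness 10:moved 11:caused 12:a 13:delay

10

The displaced element is "the shipment" (word 2).
It is linked across 1 clause boundary (that).
It functions as the direct object of "moved", so the gap sits immediately after word 10 ("moved").
Base order: David has announced that the witness moved the shipment.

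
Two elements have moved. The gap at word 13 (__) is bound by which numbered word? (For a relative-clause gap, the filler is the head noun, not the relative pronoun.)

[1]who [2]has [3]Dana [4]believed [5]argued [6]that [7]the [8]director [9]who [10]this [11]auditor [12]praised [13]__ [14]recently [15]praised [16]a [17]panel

The marked gap is inside the relative clause, the direct object of "praised".
Its filler is the head noun "director" (via "who"), at word 8.
(The other dependency links word 1 to a gap after word 4.)

8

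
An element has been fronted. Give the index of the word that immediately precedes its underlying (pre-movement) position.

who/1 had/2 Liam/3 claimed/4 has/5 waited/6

4

The displaced element is "who" (word 1).
It is linked across 1 clause boundary (Ø).
It functions as the subject of "waited", so the gap sits immediately after word 4 ("claimed").
Base order: Liam had claimed who has waited.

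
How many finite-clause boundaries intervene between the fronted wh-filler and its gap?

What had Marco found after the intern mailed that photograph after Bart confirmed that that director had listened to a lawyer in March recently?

0

"what" originates inside the matrix clause — no clause boundary is crossed.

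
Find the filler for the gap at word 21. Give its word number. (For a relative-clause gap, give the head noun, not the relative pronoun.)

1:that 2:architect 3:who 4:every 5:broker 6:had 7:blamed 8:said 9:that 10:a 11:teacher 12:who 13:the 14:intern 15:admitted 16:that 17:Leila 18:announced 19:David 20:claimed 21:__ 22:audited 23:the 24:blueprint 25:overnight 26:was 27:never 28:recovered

The gap at 21 is the subject of "audited", inside a relative clause.
The relative pronoun is "who" (word 12); it is bound by the head noun immediately before it.
Its filler is the head noun "teacher", at word 11.

11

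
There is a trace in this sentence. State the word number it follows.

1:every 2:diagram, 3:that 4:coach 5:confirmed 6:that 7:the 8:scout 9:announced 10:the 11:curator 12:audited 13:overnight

The displaced element is "every diagram" (word 2).
It is linked across 2 clause boundaries (that → Ø).
It functions as the direct object of "audited", so the gap sits immediately after word 12 ("audited").
Base order: That coach confirmed that the scout announced the curator audited every diagram overnight.

12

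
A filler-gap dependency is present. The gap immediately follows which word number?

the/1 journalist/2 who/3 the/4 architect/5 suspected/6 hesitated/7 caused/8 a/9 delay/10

6

The displaced element is "the journalist" (word 2).
It is linked across 1 clause boundary (Ø).
It functions as the subject of "hesitated", so the gap sits immediately after word 6 ("suspected").
Base order: The architect suspected that the journalist hesitated.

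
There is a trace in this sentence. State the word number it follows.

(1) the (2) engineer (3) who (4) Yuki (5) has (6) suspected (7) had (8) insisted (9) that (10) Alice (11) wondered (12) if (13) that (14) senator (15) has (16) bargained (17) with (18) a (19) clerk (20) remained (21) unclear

The displaced element is "the engineer" (word 2).
It is linked across 1 clause boundary (Ø).
It functions as the subject of "insisted", so the gap sits immediately after word 6 ("suspected").
Base order: Yuki has suspected that the engineer had insisted that Alice wondered if that senator has bargained with a clerk.

6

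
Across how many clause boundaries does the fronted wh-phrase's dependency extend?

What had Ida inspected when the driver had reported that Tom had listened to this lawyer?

"what" originates inside the matrix clause — no clause boundary is crossed.

0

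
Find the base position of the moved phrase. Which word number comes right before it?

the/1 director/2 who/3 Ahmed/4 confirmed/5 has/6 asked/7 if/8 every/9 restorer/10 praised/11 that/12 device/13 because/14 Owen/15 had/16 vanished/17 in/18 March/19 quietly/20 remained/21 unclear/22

5

The displaced element is "the director" (word 2).
It is linked across 1 clause boundary (Ø).
It functions as the subject of "asked", so the gap sits immediately after word 5 ("confirmed").
Base order: Ahmed confirmed that the director has asked if every restorer praised that device because Owen had vanished in March quietly.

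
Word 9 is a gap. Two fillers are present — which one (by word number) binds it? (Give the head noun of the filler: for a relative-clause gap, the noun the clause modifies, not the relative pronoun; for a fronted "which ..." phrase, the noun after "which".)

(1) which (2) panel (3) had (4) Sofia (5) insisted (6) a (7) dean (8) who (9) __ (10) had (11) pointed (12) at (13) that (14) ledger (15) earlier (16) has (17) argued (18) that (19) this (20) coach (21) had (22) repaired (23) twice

7

The marked gap is inside the relative clause, the subject of "pointed".
Its filler is the head noun "dean" (via "who"), at word 7.
(The other dependency links word 2 to a gap after word 22.)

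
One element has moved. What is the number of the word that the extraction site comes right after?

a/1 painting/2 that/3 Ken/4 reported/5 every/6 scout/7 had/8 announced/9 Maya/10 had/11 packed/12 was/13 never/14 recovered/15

12

The displaced element is "a painting" (word 2).
It is linked across 2 clause boundaries (Ø → Ø).
It functions as the direct object of "packed", so the gap sits immediately after word 12 ("packed").
Base order: Ken reported every scout had announced Maya had packed a painting.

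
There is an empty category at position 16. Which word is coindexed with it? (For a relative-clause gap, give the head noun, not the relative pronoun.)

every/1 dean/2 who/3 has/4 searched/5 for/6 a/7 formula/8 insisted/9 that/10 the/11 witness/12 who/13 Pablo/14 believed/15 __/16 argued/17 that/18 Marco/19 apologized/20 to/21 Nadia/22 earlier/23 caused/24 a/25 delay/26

12

The gap at 16 is the subject of "argued", inside a relative clause.
The relative pronoun is "who" (word 13); it is bound by the head noun immediately before it.
Its filler is the head noun "witness", at word 12.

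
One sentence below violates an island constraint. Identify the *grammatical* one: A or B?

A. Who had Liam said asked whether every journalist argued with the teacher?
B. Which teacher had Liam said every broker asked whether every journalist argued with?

A

In B, the wh-phrase is extracted from inside a wh-island (introduced by "whether"), which blocks movement.
In A, the extraction path crosses only that-complement boundaries, which are transparent.
So A is grammatical.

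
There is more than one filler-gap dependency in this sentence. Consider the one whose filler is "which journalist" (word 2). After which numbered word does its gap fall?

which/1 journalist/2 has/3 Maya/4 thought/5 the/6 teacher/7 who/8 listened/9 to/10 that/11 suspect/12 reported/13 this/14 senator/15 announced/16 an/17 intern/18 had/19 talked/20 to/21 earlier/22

21

The displaced element is "which journalist" (word 2).
It is linked across 3 clause boundaries (Ø → Ø → Ø).
It functions as the object of the preposition "to" of "talked", so the gap sits immediately after word 21 ("to").
Base order: Maya has thought the teacher who listened to that suspect reported this senator announced an intern had talked to which journalist earlier.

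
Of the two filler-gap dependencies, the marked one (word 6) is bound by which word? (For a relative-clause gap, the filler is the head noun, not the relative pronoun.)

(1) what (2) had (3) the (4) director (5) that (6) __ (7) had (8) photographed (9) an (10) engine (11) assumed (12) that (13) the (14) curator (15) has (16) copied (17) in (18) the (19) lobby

The marked gap is inside the relative clause, the subject of "photographed".
Its filler is the head noun "director" (via "that"), at word 4.
(The other dependency links word 1 to a gap after word 16.)

4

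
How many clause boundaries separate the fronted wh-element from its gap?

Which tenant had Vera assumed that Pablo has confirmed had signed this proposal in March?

"which tenant" is extracted from the subject of "signed".
Boundaries crossed, outermost first: [that], [Ø] — 2 in total.

2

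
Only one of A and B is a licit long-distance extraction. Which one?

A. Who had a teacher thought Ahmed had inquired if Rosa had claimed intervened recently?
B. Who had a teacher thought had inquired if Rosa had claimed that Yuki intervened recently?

B

In A, the wh-phrase is extracted from inside a wh-island (introduced by "if"), which blocks movement.
In B, the extraction path crosses only that-complement boundaries, which are transparent.
So B is grammatical.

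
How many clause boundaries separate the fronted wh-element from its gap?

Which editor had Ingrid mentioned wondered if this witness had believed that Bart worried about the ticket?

1

"which editor" is extracted from the subject of "wondered".
Boundaries crossed, outermost first: [Ø] — 1 in total.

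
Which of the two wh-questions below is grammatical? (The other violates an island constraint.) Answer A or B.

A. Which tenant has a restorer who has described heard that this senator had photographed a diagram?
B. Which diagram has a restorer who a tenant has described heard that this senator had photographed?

In A, the wh-phrase is extracted from inside a complex-NP island (relative clause) (introduced by "who"), which blocks movement.
In B, the extraction path crosses only that-complement boundaries, which are transparent.
So B is grammatical.

B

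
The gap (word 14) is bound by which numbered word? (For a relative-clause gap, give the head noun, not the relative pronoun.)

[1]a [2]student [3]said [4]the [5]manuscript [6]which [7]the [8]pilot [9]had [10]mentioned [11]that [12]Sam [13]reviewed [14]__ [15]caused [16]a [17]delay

The gap at 14 is the object of "reviewed", inside a relative clause.
The relative pronoun is "which" (word 6); it is bound by the head noun immediately before it.
Its filler is the head noun "manuscript", at word 5.

5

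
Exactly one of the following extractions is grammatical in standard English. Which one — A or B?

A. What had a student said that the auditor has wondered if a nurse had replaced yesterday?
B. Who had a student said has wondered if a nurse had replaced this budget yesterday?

B

In A, the wh-phrase is extracted from inside a wh-island (introduced by "if"), which blocks movement.
In B, the extraction path crosses only that-complement boundaries, which are transparent.
So B is grammatical.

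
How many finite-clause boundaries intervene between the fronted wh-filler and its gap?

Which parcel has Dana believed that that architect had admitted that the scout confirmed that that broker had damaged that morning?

"which parcel" is extracted from the object of "damaged".
Boundaries crossed, outermost first: [that], [that], [that] — 3 in total.

3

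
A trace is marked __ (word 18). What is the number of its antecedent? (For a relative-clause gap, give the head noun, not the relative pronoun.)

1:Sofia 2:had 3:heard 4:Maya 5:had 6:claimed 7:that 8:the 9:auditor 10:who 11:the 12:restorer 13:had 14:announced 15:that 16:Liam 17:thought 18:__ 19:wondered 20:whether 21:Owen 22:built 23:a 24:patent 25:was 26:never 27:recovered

The gap at 18 is the subject of "wondered", inside a relative clause.
The relative pronoun is "who" (word 10); it is bound by the head noun immediately before it.
Its filler is the head noun "auditor", at word 9.

9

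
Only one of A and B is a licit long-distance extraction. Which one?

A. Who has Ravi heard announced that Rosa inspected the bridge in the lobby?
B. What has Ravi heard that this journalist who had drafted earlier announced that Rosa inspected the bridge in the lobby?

A

In B, the wh-phrase is extracted from inside a complex-NP island (relative clause) (introduced by "who"), which blocks movement.
In A, the extraction path crosses only that-complement boundaries, which are transparent.
So A is grammatical.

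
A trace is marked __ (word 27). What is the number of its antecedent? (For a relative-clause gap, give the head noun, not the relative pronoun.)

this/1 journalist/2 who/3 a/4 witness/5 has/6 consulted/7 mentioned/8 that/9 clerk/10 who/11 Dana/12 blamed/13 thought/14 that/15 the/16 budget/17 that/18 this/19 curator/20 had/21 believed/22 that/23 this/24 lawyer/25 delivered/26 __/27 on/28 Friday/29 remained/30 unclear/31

17

The gap at 27 is the object of "delivered", inside a relative clause.
The relative pronoun is "that" (word 18); it is bound by the head noun immediately before it.
Its filler is the head noun "budget", at word 17.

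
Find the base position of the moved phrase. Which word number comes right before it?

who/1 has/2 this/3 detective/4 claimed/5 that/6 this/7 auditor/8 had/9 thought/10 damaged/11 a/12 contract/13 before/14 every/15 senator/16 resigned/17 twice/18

10

The displaced element is "who" (word 1).
It is linked across 2 clause boundaries (that → Ø).
It functions as the subject of "damaged", so the gap sits immediately after word 10 ("thought").
Base order: This detective has claimed that this auditor had thought that who damaged a contract before every senator resigned twice.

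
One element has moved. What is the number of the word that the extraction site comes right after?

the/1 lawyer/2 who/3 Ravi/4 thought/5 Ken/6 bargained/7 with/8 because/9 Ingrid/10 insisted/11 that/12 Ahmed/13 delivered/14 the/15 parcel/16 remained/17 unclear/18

8

The displaced element is "the lawyer" (word 2).
It is linked across 1 clause boundary (Ø).
It functions as the object of the preposition "with" of "bargained", so the gap sits immediately after word 8 ("with").
Base order: Ravi thought Ken bargained with the lawyer because Ingrid insisted that Ahmed delivered the parcel.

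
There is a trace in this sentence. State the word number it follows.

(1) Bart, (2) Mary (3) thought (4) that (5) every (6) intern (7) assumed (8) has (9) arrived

7

The displaced element is "Bart" (word 1).
It is linked across 2 clause boundaries (that → Ø).
It functions as the subject of "arrived", so the gap sits immediately after word 7 ("assumed").
Base order: Mary thought that every intern assumed Bart has arrived.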